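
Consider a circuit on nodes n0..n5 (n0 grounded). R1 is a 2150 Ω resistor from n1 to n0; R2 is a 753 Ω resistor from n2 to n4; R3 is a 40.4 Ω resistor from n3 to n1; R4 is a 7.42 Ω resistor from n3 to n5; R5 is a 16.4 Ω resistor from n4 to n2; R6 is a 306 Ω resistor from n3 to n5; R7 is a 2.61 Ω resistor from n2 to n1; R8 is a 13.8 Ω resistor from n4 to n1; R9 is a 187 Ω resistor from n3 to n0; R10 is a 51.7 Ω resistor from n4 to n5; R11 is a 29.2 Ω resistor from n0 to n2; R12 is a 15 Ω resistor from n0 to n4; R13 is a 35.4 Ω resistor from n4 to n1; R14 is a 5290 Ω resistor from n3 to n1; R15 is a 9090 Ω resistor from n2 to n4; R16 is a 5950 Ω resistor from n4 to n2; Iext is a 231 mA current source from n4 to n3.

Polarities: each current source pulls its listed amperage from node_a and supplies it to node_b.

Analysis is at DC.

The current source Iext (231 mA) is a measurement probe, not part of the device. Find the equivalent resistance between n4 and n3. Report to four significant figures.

Element admittances at DC:
  Y(R1) = 0.0004651 S between n1,n0
  Y(R2) = 0.001328 S between n2,n4
  Y(R3) = 0.02475 S between n3,n1
  Y(R4) = 0.1348 S between n3,n5
  Y(R5) = 0.06098 S between n4,n2
  Y(R6) = 0.003268 S between n3,n5
  Y(R7) = 0.3831 S between n2,n1
  Y(R8) = 0.07246 S between n4,n1
  Y(R9) = 0.005348 S between n3,n0
  Y(R10) = 0.01934 S between n4,n5
  Y(R11) = 0.03425 S between n0,n2
  Y(R12) = 0.06667 S between n0,n4
  Y(R13) = 0.02825 S between n4,n1
  Y(R14) = 0.0001890 S between n3,n1
  Y(R15) = 0.0001100 S between n2,n4
  Y(R16) = 0.0001681 S between n4,n2
  Iext: injects 0.231 A into n3 (from n4)
Assemble and solve the 5×5 MNA system:
  V(n1)=0.2520  V(n2)=0.1407  V(n3)=4.855  V(n4)=-0.4635  V(n5)=4.201

R_eq = 23.02 Ω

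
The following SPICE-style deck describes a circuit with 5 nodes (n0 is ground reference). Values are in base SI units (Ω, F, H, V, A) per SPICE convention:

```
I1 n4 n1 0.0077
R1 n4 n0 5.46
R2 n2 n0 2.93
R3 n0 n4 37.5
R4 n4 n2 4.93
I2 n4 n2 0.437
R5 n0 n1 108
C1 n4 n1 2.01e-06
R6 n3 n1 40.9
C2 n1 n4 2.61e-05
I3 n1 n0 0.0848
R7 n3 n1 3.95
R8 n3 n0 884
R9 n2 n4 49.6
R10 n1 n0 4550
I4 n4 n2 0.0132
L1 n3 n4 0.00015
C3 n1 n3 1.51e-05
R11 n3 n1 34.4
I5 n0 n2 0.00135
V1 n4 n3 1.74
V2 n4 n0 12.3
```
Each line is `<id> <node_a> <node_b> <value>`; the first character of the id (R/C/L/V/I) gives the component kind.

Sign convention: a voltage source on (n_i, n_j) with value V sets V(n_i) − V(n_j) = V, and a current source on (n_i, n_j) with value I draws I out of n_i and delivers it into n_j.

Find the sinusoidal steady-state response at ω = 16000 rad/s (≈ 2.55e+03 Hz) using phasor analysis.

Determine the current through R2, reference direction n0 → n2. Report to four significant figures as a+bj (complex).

-1.932+0.000j A

MNA unknowns: 4 node voltages V₁..V_4 plus 2 source currents (V1, V2)
I1: z[4]−=0.0077, z[1]+=0.0077
R1: Y=0.1832+0.000j on G[4,0]
R2: Y=0.3413+0.000j on G[2,0]
R3: Y=0.02667+0.000j on G[0,4]
R4: Y=0.2028+0.000j on G[4,2]
I2: z[4]−=0.437, z[2]+=0.437
R5: Y=0.009259+0.000j on G[0,1]
C1: Y=0.000+0.03216j on G[4,1]
R6: Y=0.02445+0.000j on G[3,1]
C2: Y=0.000+0.4176j on G[1,4]
I3: z[1]−=0.0848, z[0]+=0.0848
R7: Y=0.2532+0.000j on G[3,1]
R8: Y=0.001131+0.000j on G[3,0]
R9: Y=0.02016+0.000j on G[2,4]
R10: Y=0.0002198+0.000j on G[1,0]
I4: z[4]−=0.0132, z[2]+=0.0132
L1: Y=0.000-0.4167j on G[3,4]
C3: Y=0.000+0.2416j on G[1,3]
R11: Y=0.02907+0.000j on G[3,1]
I5: z[0]−=0.00135, z[2]+=0.00135
V1: row V4−V3=1.74, i_V1 at 4,3
V2: row V4−V0=12.3, i_V2 at 4,0
solve → V1=11.40+0.6401j, V2=5.661+0.000j, V3=10.56+0.000j, V4=12.30+0.000j
aux → i_V1=-0.09079+0.3259j, i_V2=-4.716-0.006067j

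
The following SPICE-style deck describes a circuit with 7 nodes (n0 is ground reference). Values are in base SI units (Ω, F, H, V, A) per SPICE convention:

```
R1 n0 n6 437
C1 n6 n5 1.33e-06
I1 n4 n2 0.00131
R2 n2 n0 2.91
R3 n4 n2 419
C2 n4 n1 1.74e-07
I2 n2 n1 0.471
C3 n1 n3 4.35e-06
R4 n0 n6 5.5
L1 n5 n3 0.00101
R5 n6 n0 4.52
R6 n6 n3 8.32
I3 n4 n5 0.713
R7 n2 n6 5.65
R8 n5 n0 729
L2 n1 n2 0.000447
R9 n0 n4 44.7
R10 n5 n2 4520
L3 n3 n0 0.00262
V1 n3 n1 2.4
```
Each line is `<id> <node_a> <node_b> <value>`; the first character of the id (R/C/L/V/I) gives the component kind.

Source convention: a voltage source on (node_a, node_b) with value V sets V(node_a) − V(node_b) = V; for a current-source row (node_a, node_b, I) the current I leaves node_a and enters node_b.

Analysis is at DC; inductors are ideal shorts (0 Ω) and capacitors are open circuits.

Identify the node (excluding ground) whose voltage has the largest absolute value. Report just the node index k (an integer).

4

MNA unknowns: 6 node voltages V₁..V_6 plus 4 source currents (L1, L2, L3, V1)
R1: Y=0.002288 on G[0,6]
C1: Y=0.000 on G[6,5]
I1: z[4]−=0.00131, z[2]+=0.00131
R2: Y=0.3436 on G[2,0]
R3: Y=0.002387 on G[4,2]
C2: Y=0.000 on G[4,1]
I2: z[2]−=0.471, z[1]+=0.471
C3: Y=0.000 on G[1,3]
R4: Y=0.1818 on G[0,6]
L1: row V5−V3=0, i_L1 at 5,3
R5: Y=0.2212 on G[6,0]
R6: Y=0.1202 on G[6,3]
I3: z[4]−=0.713, z[5]+=0.713
R7: Y=0.1770 on G[2,6]
R8: Y=0.001372 on G[5,0]
L2: row V1−V2=0, i_L2 at 1,2
R9: Y=0.02237 on G[0,4]
R10: Y=0.0002212 on G[5,2]
L3: row V3−V0=0, i_L3 at 3,0
V1: row V3−V1=2.4, i_V1 at 3,1
solve → V1=-2.400, V2=-2.400, V3=0.000, V4=-29.08, V5=0.000, V6=-0.6046
aux → i_L1=0.7125, i_L2=-0.6097, i_L3=1.720, i_V1=-1.081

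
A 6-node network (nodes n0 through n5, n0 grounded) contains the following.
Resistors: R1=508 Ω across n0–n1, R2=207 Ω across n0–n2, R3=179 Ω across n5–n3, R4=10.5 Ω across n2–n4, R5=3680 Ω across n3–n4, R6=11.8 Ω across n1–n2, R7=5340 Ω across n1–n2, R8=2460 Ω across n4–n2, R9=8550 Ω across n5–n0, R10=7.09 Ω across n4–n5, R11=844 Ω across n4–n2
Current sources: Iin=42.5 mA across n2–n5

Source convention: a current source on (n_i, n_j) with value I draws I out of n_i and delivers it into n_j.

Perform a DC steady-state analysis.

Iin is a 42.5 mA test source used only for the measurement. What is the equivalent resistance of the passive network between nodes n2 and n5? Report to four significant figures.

Element admittances at DC:
  Y(R1) = 0.001969 S between n0,n1
  Y(R2) = 0.004831 S between n0,n2
  Y(R3) = 0.005587 S between n5,n3
  Y(R4) = 0.09524 S between n2,n4
  Y(R5) = 0.0002717 S between n3,n4
  Y(R6) = 0.08475 S between n1,n2
  Y(R7) = 0.0001873 S between n1,n2
  Y(R8) = 0.0004065 S between n4,n2
  Y(R9) = 0.0001170 S between n5,n0
  Y(R10) = 0.1410 S between n4,n5
  Y(R11) = 0.001185 S between n4,n2
  Iin: injects 0.0425 A into n5 (from n2)
Assemble and solve the 5×5 MNA system:
  V(n1)=-0.01228  V(n2)=-0.01256  V(n3)=0.7117  V(n4)=0.4255  V(n5)=0.7256

R_eq = 17.37 Ω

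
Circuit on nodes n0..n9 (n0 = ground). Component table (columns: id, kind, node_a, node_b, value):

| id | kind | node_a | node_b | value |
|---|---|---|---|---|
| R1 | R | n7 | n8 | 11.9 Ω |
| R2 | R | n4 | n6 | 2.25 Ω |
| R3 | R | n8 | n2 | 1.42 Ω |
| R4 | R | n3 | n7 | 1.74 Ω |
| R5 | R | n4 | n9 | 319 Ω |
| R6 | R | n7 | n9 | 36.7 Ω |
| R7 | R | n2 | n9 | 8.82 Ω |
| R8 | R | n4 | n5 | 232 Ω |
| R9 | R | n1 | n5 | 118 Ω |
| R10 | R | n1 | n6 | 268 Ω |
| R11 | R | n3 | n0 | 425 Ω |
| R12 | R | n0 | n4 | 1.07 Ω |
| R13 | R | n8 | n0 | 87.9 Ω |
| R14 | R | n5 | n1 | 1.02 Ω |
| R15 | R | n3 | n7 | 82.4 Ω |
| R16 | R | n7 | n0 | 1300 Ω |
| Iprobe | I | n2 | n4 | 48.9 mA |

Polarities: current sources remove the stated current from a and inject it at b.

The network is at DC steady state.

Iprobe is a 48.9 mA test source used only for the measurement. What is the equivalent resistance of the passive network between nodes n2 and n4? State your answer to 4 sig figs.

MNA unknowns: 9 node voltages V₁..V_9
R1: Y=0.08403 on G[7,8]
R2: Y=0.4444 on G[4,6]
R3: Y=0.7042 on G[8,2]
R4: Y=0.5747 on G[3,7]
R5: Y=0.003135 on G[4,9]
R6: Y=0.02725 on G[7,9]
R7: Y=0.1134 on G[2,9]
R8: Y=0.004310 on G[4,5]
R9: Y=0.008475 on G[1,5]
R10: Y=0.003731 on G[1,6]
R11: Y=0.002353 on G[3,0]
R12: Y=0.9346 on G[0,4]
R13: Y=0.01138 on G[8,0]
R14: Y=0.9804 on G[5,1]
R15: Y=0.01214 on G[3,7]
R16: Y=0.0007692 on G[7,0]
Iprobe: z[2]−=0.0489, z[4]+=0.0489
solve → V1=0.04294, V2=-2.843, V3=-2.693, V4=0.04294, V5=0.04294, V6=0.04294, V7=-2.704, V8=-2.788, V9=-2.754

R_eq = 59.02 Ω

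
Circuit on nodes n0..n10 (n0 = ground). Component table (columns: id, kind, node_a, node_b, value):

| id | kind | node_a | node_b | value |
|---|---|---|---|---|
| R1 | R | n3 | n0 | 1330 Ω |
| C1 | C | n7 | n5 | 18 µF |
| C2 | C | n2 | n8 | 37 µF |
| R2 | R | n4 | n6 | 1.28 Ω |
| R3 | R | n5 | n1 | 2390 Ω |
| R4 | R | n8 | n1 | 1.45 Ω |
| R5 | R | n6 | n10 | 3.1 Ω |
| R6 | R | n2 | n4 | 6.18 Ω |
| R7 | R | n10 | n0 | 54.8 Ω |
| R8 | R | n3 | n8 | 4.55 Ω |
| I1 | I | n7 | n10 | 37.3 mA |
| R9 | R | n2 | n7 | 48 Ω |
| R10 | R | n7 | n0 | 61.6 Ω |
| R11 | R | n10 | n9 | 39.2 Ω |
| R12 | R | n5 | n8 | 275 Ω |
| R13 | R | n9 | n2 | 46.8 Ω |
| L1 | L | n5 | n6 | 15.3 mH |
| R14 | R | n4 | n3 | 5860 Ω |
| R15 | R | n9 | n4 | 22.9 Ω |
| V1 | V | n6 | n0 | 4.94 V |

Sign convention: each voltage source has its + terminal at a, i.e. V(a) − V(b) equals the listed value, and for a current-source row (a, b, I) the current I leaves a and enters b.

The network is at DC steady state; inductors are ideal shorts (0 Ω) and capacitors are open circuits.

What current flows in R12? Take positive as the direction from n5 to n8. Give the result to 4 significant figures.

Apply KCL at each of the 10 non-ground nodes and solve the resulting linear system.
Node n1: branches {R3, R4} → V_1 = 4.194
Node n2: branches {C2, R6, R9, R13} → V_2 = 4.510
Node n3: branches {R1, R8, R14} → V_3 = 4.180
Node n4: branches {R2, R6, R14, R15} → V_4 = 4.861
Node n5: branches {C1, R3, R12, L1} → V_5 = 4.940
Node n6: branches {R2, R5, L1, V1} → V_6 = 4.940
Node n7: branches {C1, I1, R9, R10} → V_7 = 1.528
Node n8: branches {C2, R4, R8, R12} → V_8 = 4.194
Node n9: branches {R11, R13, R15} → V_9 = 4.756
Node n10: branches {R5, R7, I1, R11} → V_10 = 4.783
Source currents: i(L1)=-0.003026, i(V1)=-0.1152

0.002714 A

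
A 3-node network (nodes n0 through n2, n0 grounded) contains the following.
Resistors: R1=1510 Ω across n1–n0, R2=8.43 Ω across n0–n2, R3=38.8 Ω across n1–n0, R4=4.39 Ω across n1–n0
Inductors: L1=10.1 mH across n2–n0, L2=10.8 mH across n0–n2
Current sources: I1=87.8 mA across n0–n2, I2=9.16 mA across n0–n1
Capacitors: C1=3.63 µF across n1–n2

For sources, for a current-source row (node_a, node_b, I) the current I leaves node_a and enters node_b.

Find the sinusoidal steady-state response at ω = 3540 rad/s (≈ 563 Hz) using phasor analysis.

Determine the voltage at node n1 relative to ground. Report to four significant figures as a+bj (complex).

0.02596+0.03186j V

Apply KCL at each of the 2 non-ground nodes and solve the resulting linear system.
Node n1: branches {R1, R3, C1, R4, I2} → V_1 = 0.02596+0.03186j
Node n2: branches {R2, L1, I1, C1, L2} → V_2 = 0.6563+0.2312j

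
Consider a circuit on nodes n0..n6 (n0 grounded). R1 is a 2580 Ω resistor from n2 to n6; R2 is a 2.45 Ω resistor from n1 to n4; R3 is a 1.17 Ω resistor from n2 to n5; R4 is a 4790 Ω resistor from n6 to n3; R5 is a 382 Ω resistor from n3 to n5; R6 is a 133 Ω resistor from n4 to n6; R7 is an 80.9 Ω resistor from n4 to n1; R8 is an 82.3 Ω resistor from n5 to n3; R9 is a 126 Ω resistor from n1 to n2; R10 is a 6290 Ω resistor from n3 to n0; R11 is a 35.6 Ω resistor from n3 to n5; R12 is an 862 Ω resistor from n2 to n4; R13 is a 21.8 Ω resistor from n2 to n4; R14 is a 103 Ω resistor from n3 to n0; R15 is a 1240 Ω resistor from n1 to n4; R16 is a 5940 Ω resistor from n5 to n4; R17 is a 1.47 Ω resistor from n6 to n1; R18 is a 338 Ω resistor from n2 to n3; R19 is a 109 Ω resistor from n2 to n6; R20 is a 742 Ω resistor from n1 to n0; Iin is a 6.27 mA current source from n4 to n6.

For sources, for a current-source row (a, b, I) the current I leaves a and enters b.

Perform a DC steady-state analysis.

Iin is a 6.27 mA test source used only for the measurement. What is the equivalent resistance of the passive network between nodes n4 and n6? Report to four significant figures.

MNA unknowns: 6 node voltages V₁..V_6
R1: Y=0.0003876 on G[2,6]
R2: Y=0.4082 on G[1,4]
R3: Y=0.8547 on G[2,5]
R4: Y=0.0002088 on G[6,3]
R5: Y=0.002618 on G[3,5]
R6: Y=0.007519 on G[4,6]
R7: Y=0.01236 on G[4,1]
R8: Y=0.01215 on G[5,3]
R9: Y=0.007937 on G[1,2]
R10: Y=0.0001590 on G[3,0]
R11: Y=0.02809 on G[3,5]
R12: Y=0.001160 on G[2,4]
R13: Y=0.04587 on G[2,4]
R14: Y=0.009709 on G[3,0]
R15: Y=0.0008065 on G[1,4]
R16: Y=0.0001684 on G[5,4]
R17: Y=0.6803 on G[6,1]
R18: Y=0.002959 on G[2,3]
R19: Y=0.009174 on G[2,6]
R20: Y=0.001348 on G[1,0]
Iin: z[4]−=0.00627, z[6]+=0.00627
solve → V1=0.007330, V2=-0.001307, V3=-0.001001, V4=-0.006560, V5=-0.001293, V6=0.01605

R_eq = 3.606 Ω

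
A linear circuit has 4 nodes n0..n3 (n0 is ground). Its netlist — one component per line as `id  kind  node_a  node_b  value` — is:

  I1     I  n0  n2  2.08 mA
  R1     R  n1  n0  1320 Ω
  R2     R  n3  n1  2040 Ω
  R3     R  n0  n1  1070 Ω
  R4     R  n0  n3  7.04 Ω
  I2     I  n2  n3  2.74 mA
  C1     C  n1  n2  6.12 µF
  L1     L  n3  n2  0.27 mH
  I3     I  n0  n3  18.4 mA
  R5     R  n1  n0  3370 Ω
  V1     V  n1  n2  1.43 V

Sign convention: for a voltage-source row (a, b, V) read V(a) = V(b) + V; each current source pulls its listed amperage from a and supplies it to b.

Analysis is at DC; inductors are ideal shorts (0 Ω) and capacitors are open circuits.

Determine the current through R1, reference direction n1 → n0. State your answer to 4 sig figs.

MNA unknowns: 3 node voltages V₁..V_3 plus 2 source currents (L1, V1)
I1: z[0]−=0.00208, z[2]+=0.00208
R1: Y=0.0007576 on G[1,0]
R2: Y=0.0004902 on G[3,1]
R3: Y=0.0009346 on G[0,1]
R4: Y=0.1420 on G[0,3]
I2: z[2]−=0.00274, z[3]+=0.00274
C1: Y=0.000 on G[1,2]
L1: row V3−V2=0, i_L1 at 3,2
I3: z[0]−=0.0184, z[3]+=0.0184
R5: Y=0.0002967 on G[1,0]
V1: row V1−V2=1.43, i_V1 at 1,2
solve → V1=1.552, V2=0.1224, V3=0.1224
aux → i_L1=0.004449, i_V1=-0.003789

0.001176 A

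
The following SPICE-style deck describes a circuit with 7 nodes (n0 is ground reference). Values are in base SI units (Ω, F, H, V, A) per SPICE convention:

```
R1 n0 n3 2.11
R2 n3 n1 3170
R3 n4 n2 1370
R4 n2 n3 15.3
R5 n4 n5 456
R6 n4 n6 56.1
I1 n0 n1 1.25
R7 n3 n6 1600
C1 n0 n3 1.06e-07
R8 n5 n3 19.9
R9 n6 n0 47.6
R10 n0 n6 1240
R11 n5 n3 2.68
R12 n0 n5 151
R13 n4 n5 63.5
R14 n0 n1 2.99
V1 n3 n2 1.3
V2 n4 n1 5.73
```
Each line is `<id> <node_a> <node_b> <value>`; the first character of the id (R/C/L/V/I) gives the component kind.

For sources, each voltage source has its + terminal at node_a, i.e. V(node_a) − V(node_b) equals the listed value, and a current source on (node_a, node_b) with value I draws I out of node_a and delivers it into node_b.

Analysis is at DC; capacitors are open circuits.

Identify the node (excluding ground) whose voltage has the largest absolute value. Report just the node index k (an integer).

4

MNA unknowns: 6 node voltages V₁..V_6 plus 2 source currents (V1, V2)
R1: Y=0.4739 on G[0,3]
R2: Y=0.0003155 on G[3,1]
R3: Y=0.0007299 on G[4,2]
R4: Y=0.06536 on G[2,3]
R5: Y=0.002193 on G[4,5]
R6: Y=0.01783 on G[4,6]
I1: z[0]−=1.25, z[1]+=1.25
R7: Y=0.0006250 on G[3,6]
C1: Y=0.000 on G[0,3]
R8: Y=0.05025 on G[5,3]
R9: Y=0.02101 on G[6,0]
R10: Y=0.0008065 on G[0,6]
R11: Y=0.3731 on G[5,3]
R12: Y=0.006623 on G[0,5]
R13: Y=0.01575 on G[4,5]
R14: Y=0.3344 on G[0,1]
V1: row V3−V2=1.3, i_V1 at 3,2
V2: row V4−V1=5.73, i_V2 at 4,1
solve → V1=3.020, V2=-0.9811, V3=0.3189, V4=8.750, V5=0.6519, V6=3.878
aux → i_V1=-0.09207, i_V2=-0.2392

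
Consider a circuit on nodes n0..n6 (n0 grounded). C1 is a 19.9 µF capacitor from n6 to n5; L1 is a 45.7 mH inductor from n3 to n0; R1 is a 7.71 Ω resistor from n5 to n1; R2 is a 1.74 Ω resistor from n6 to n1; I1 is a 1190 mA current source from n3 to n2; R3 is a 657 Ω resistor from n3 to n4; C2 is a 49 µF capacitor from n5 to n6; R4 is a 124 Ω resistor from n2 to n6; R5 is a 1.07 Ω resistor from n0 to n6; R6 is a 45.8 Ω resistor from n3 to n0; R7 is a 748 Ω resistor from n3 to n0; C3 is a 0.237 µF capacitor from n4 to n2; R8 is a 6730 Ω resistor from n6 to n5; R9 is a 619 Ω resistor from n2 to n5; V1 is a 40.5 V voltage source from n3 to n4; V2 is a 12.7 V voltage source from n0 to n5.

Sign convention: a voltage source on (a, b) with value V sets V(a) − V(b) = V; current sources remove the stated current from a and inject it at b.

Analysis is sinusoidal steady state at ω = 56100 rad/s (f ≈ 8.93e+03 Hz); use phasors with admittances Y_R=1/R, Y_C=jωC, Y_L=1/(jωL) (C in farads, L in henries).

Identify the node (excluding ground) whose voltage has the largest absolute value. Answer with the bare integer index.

2

Element admittances at ω=56100 rad/s:
  Y(C1) = 0.000+1.116j S between n6,n5
  Y(L1) = 0.000-0.0003901j S between n3,n0
  Y(R1) = 0.1297+0.000j S between n5,n1
  Y(R2) = 0.5747+0.000j S between n6,n1
  I1: injects 1.19 A into n2 (from n3)
  Y(R3) = 0.001522+0.000j S between n3,n4
  Y(C2) = 0.000+2.749j S between n5,n6
  Y(R4) = 0.008065+0.000j S between n2,n6
  Y(R5) = 0.9346+0.000j S between n0,n6
  Y(R6) = 0.02183+0.000j S between n3,n0
  Y(R7) = 0.001337+0.000j S between n3,n0
  Y(C3) = 0.000+0.01330j S between n4,n2
  Y(R8) = 0.0001486+0.000j S between n6,n5
  Y(R9) = 0.001616+0.000j S between n2,n5
  V1: constraint V(n3)−V(n4) = 40.5
  V2: constraint V(n0)−V(n5) = 12.7
Assemble and solve the 8×8 MNA system:
  V(n1)=-12.16-2.374j  V(n2)=-3.216-59.31j  V(n3)=-4.129+23.69j  V(n4)=-44.63+23.69j  V(n5)=-12.70+0.000j  V(n6)=-12.03-2.910j
  i(V1)=-1.165-0.5506j  i(V2)=-11.33-2.169j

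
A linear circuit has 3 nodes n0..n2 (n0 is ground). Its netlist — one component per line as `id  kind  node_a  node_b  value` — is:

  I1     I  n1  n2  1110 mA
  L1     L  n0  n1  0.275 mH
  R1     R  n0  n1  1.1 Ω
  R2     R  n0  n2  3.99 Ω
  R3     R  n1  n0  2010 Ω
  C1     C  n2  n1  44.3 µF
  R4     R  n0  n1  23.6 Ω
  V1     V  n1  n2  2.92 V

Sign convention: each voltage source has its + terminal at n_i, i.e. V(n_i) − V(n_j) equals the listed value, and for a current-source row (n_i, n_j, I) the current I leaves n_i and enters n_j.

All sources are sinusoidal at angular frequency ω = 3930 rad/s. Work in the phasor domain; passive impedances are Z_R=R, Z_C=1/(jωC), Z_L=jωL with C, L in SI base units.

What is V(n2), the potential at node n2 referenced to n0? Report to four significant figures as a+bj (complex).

-2.538+0.2941j V

MNA unknowns: 2 node voltages V₁..V_2 plus 1 source current (V1)
I1: z[1]−=1.11, z[2]+=1.11
L1: Y=0.000-0.9253j on G[0,1]
R1: Y=0.9091+0.000j on G[0,1]
R2: Y=0.2506+0.000j on G[0,2]
R3: Y=0.0004975+0.000j on G[1,0]
C1: Y=0.000+0.1741j on G[2,1]
R4: Y=0.04237+0.000j on G[0,1]
V1: row V1−V2=2.92, i_V1 at 1,2
solve → V1=0.3823+0.2941j, V2=-2.538+0.2941j
aux → i_V1=-1.746-0.4347j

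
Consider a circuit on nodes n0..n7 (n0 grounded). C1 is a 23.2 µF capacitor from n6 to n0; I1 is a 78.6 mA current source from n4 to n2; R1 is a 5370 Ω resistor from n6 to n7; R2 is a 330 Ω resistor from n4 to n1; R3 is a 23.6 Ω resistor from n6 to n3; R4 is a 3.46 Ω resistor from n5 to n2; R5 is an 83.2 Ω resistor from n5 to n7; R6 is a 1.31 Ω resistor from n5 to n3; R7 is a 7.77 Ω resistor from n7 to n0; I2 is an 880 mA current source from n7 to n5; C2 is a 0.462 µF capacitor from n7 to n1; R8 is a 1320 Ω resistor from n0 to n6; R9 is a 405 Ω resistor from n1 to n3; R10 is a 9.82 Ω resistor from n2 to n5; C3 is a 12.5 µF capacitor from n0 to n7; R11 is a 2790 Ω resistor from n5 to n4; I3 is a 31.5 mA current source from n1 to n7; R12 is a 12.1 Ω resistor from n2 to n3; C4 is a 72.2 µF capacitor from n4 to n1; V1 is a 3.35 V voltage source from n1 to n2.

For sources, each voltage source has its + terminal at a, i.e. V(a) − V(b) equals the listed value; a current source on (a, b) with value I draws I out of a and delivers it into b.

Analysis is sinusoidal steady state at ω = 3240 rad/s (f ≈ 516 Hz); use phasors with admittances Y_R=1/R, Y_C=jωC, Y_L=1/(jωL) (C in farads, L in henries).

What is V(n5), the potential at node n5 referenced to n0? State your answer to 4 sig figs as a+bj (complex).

Element admittances at ω=3240 rad/s:
  Y(C1) = 0.000+0.07517j S between n6,n0
  I1: injects 0.0786 A into n2 (from n4)
  Y(R1) = 0.0001862+0.000j S between n6,n7
  Y(R2) = 0.003030+0.000j S between n4,n1
  Y(R3) = 0.04237+0.000j S between n6,n3
  Y(R4) = 0.2890+0.000j S between n5,n2
  Y(R5) = 0.01202+0.000j S between n5,n7
  Y(R6) = 0.7634+0.000j S between n5,n3
  Y(R7) = 0.1287+0.000j S between n7,n0
  I2: injects 0.88 A into n5 (from n7)
  Y(C2) = 0.000+0.001497j S between n7,n1
  Y(R8) = 0.0007576+0.000j S between n0,n6
  Y(R9) = 0.002469+0.000j S between n1,n3
  Y(R10) = 0.1018+0.000j S between n2,n5
  Y(C3) = 0.000+0.04050j S between n0,n7
  Y(R11) = 0.0003584+0.000j S between n5,n4
  I3: injects 0.0315 A into n7 (from n1)
  Y(R12) = 0.08264+0.000j S between n2,n3
  Y(C4) = 0.000+0.2339j S between n4,n1
  V1: constraint V(n1)−V(n2) = 3.35
Assemble and solve the 8×8 MNA system:
  V(n1)=18.76-6.631j  V(n2)=15.41-6.631j  V(n3)=14.93-6.618j  V(n4)=18.75-6.290j  V(n5)=15.64-6.545j  V(n6)=0.8361-7.921j  V(n7)=-4.340+0.9242j
  i(V1)=-0.1320-0.03463j

15.64-6.545j V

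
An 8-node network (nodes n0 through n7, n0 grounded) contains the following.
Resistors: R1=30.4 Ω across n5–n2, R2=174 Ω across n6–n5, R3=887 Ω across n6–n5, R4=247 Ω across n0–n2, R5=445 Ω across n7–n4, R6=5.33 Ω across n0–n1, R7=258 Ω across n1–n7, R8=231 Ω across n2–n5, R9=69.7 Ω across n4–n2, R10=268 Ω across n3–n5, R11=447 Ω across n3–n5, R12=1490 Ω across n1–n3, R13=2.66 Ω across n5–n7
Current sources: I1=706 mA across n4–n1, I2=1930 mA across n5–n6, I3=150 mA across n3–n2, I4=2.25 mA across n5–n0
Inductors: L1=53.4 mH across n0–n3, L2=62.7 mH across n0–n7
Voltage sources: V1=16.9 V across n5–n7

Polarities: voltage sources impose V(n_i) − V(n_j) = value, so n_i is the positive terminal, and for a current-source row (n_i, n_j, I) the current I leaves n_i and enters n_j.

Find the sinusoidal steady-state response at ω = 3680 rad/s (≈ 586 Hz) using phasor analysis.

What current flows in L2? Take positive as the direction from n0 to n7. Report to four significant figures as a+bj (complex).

Element admittances at ω=3680 rad/s:
  Y(R1) = 0.03289+0.000j S between n5,n2
  I1: injects 0.706 A into n1 (from n4)
  Y(R2) = 0.005747+0.000j S between n6,n5
  Y(R3) = 0.001127+0.000j S between n6,n5
  Y(R4) = 0.004049+0.000j S between n0,n2
  I2: injects 1.93 A into n6 (from n5)
  Y(L1) = 0.000-0.005089j S between n0,n3
  Y(R5) = 0.002247+0.000j S between n7,n4
  I3: injects 0.15 A into n2 (from n3)
  Y(L2) = 0.000-0.004334j S between n0,n7
  Y(R6) = 0.1876+0.000j S between n0,n1
  Y(R7) = 0.003876+0.000j S between n1,n7
  Y(R8) = 0.004329+0.000j S between n2,n5
  Y(R9) = 0.01435+0.000j S between n4,n2
  I4: injects 0.00225 A into n0 (from n5)
  Y(R10) = 0.003731+0.000j S between n3,n5
  Y(R11) = 0.002237+0.000j S between n3,n5
  Y(R12) = 0.0006711+0.000j S between n1,n3
  Y(R13) = 0.3759+0.000j S between n5,n7
  V1: constraint V(n5)−V(n7) = 16.9
Assemble and solve the 8×8 MNA system:
  V(n1)=2.704-0.8202j  V(n2)=-37.22-30.25j  V(n3)=-15.66-42.09j  V(n4)=-80.87-30.67j  V(n5)=-28.48-33.38j  V(n6)=252.3-33.38j  V(n7)=-45.38-33.38j
  i(V1)=-6.605+0.06440j

0.1447-0.1967j A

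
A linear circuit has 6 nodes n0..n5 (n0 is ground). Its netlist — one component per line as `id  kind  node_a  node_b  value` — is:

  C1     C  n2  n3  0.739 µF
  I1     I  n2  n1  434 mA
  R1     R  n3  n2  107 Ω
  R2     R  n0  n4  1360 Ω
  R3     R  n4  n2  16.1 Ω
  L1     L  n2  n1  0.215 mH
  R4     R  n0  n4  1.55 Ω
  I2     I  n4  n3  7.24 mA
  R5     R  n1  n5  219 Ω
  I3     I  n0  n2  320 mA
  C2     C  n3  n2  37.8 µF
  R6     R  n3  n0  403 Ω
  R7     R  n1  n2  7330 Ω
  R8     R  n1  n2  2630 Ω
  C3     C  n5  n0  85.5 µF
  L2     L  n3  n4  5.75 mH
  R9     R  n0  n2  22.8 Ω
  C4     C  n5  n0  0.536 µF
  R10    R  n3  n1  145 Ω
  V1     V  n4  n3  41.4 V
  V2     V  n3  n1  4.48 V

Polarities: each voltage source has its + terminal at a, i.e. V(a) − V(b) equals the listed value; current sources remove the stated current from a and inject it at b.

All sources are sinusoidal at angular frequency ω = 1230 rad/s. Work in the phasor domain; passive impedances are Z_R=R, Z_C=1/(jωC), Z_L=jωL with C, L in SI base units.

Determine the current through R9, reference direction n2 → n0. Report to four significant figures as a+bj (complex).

-1.847+0.05143j A

Element admittances at ω=1230 rad/s:
  Y(C1) = 0.000+0.0009090j S between n2,n3
  I1: injects 0.434 A into n1 (from n2)
  Y(R1) = 0.009346+0.000j S between n3,n2
  Y(R2) = 0.0007353+0.000j S between n0,n4
  Y(R3) = 0.06211+0.000j S between n4,n2
  Y(L1) = 0.000-3.781j S between n2,n1
  Y(R4) = 0.6452+0.000j S between n0,n4
  I2: injects 0.00724 A into n3 (from n4)
  Y(R5) = 0.004566+0.000j S between n1,n5
  I3: injects 0.32 A into n2 (from n0)
  Y(C2) = 0.000+0.04649j S between n3,n2
  Y(R6) = 0.002481+0.000j S between n3,n0
  Y(R7) = 0.0001364+0.000j S between n1,n2
  Y(R8) = 0.0003802+0.000j S between n1,n2
  Y(C3) = 0.000+0.1052j S between n5,n0
  Y(L2) = 0.000-0.1414j S between n3,n4
  Y(R9) = 0.04386+0.000j S between n0,n2
  Y(C4) = 0.000+0.0006593j S between n5,n0
  Y(R10) = 0.006897+0.000j S between n3,n1
  V1: constraint V(n4)−V(n3) = 41.4
  V2: constraint V(n3)−V(n1) = 4.48
Assemble and solve the 7×7 MNA system:
  V(n1)=-42.08-0.06610j  V(n2)=-42.10+1.173j  V(n3)=-37.60-0.06610j  V(n4)=3.796-0.06610j  V(n5)=-0.08105+1.812j
  i(V1)=-5.310+5.973j  i(V2)=-5.341-0.08190j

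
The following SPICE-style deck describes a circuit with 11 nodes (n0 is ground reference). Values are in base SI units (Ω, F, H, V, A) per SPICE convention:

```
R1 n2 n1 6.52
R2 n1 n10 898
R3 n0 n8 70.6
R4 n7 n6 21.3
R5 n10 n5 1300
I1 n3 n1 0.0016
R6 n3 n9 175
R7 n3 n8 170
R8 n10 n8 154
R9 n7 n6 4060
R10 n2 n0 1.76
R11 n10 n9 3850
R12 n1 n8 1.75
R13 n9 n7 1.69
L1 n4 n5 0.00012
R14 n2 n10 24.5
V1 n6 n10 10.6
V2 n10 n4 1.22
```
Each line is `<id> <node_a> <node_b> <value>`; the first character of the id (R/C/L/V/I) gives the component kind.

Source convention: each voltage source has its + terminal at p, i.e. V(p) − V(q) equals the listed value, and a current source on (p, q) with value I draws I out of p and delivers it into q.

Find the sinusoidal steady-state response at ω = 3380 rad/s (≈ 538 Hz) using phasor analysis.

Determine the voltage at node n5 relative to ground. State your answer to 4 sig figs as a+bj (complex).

-1.767+0.0003806j V

MNA unknowns: 10 node voltages V₁..V_10 plus 2 source currents (V1, V2)
R1: Y=0.1534+0.000j on G[2,1]
R2: Y=0.001114+0.000j on G[1,10]
R3: Y=0.01416+0.000j on G[0,8]
R4: Y=0.04695+0.000j on G[7,6]
R5: Y=0.0007692+0.000j on G[10,5]
I1: z[3]−=0.0016, z[1]+=0.0016
R6: Y=0.005714+0.000j on G[3,9]
R7: Y=0.005882+0.000j on G[3,8]
R8: Y=0.006494+0.000j on G[10,8]
R9: Y=0.0002463+0.000j on G[7,6]
R10: Y=0.5682+0.000j on G[2,0]
R11: Y=0.0002597+0.000j on G[10,9]
R12: Y=0.5714+0.000j on G[1,8]
R13: Y=0.5917+0.000j on G[9,7]
L1: Y=0.000-2.465j on G[4,5]
R14: Y=0.04082+0.000j on G[2,10]
V1: row V6−V10=10.6, i_V1 at 6,10
V2: row V10−V4=1.22, i_V2 at 10,4
solve → V1=0.1257+0.000j, V2=-0.003965+0.000j, V3=4.558+0.000j, V4=-1.767+0.000j, V5=-1.767+0.0003806j, V6=10.05+0.000j, V7=9.417+0.000j, V8=0.1591+0.000j, V9=9.366+0.000j, V10=-0.5465+0.000j
aux → i_V1=-0.03005+0.000j, i_V2=-0.0009385+2.928e-07j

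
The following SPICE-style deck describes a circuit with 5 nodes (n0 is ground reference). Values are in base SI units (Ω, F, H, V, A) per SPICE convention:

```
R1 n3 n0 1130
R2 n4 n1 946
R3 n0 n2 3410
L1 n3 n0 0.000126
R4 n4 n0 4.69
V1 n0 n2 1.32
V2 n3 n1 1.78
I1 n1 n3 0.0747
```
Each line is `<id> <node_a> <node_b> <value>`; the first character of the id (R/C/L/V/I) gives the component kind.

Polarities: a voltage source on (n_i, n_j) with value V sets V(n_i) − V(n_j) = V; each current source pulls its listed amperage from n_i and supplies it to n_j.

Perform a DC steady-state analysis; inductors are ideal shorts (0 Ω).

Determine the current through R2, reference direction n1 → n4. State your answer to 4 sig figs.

Apply KCL at each of the 4 non-ground nodes and solve the resulting linear system.
Node n1: branches {R2, V2, I1} → V_1 = -1.780
Node n2: branches {R3, V1} → V_2 = -1.320
Node n3: branches {R1, L1, V2, I1} → V_3 = 0.000
Node n4: branches {R2, R4} → V_4 = -0.008781
Source currents: i(L1)=0.001872, i(V1)=-0.0003871, i(V2)=0.07283

-0.001872 A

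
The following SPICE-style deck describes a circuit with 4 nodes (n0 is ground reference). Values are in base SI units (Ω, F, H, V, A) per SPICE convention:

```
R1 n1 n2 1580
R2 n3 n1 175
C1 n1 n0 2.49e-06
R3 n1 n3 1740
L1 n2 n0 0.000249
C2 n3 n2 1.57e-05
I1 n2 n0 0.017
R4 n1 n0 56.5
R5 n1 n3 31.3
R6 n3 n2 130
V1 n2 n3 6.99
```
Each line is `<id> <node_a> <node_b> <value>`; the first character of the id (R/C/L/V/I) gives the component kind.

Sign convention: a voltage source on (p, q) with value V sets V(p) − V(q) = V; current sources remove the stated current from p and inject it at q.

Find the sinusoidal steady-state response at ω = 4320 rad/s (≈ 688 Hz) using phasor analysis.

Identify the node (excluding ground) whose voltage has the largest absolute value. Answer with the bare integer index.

3

Apply KCL at each of the 3 non-ground nodes and solve the resulting linear system.
Node n1: branches {R1, R2, C1, R3, R4, R5} → V_1 = -4.573+0.9242j
Node n2: branches {R1, L1, C2, I1, R6, V1} → V_2 = -0.03532+0.07948j
Node n3: branches {R2, R3, C2, R5, R6, V1} → V_3 = -7.025+0.07948j
Source currents: i(V1)=-0.1475-0.5064j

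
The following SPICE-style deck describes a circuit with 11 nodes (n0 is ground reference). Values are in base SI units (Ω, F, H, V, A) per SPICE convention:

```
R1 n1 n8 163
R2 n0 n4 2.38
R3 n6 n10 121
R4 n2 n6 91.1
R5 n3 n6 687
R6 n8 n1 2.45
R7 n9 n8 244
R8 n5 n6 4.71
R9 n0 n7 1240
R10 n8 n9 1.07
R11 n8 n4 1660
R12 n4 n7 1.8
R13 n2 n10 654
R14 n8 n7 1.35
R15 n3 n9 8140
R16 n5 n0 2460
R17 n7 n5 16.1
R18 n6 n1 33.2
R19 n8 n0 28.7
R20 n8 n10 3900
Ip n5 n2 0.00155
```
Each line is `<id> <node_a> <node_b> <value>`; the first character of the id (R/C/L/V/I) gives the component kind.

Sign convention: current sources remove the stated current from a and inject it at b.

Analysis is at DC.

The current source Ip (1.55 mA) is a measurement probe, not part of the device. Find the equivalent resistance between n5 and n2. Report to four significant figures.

R_eq = 85.78 Ω

Element admittances at DC:
  Y(R1) = 0.006135 S between n1,n8
  Y(R2) = 0.4202 S between n0,n4
  Y(R3) = 0.008264 S between n6,n10
  Y(R4) = 0.01098 S between n2,n6
  Y(R5) = 0.001456 S between n3,n6
  Y(R6) = 0.4082 S between n8,n1
  Y(R7) = 0.004098 S between n9,n8
  Y(R8) = 0.2123 S between n5,n6
  Y(R9) = 0.0008065 S between n0,n7
  Y(R10) = 0.9346 S between n8,n9
  Y(R11) = 0.0006024 S between n8,n4
  Y(R12) = 0.5556 S between n4,n7
  Y(R13) = 0.001529 S between n2,n10
  Y(R14) = 0.7407 S between n8,n7
  Y(R15) = 0.0001229 S between n3,n9
  Y(R16) = 0.0004065 S between n5,n0
  Y(R17) = 0.06211 S between n7,n5
  Y(R18) = 0.03012 S between n6,n1
  Y(R19) = 0.03484 S between n8,n0
  Y(R20) = 0.0002564 S between n8,n10
  Ip: injects 0.00155 A into n2 (from n5)
Assemble and solve the 10×10 MNA system:
  V(n1)=0.0004506  V(n2)=0.1309  V(n3)=0.004231  V(n4)=-1.043e-05  V(n5)=-0.002110  V(n6)=0.004575  V(n7)=-1.849e-05  V(n8)=0.0001508  V(n9)=0.0001513  V(n10)=0.02367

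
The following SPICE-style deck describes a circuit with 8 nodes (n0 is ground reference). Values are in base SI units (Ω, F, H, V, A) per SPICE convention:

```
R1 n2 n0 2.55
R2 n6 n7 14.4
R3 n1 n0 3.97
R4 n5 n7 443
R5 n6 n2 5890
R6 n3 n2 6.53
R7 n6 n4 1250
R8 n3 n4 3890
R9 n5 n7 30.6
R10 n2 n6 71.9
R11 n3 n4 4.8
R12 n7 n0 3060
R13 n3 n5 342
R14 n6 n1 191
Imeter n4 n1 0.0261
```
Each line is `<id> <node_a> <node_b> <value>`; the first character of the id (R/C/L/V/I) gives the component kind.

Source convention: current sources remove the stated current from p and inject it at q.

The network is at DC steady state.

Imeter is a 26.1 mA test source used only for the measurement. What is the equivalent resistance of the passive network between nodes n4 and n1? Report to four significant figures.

R_eq = 17.42 Ω

Apply KCL at each of the 7 non-ground nodes and solve the resulting linear system.
Node n1: branches {R3, R14, Imeter} → V_1 = 0.1004
Node n2: branches {R1, R5, R6, R10} → V_2 = -0.06443
Node n3: branches {R6, R8, R11, R13} → V_3 = -0.2303
Node n4: branches {R7, R8, R11, Imeter} → V_4 = -0.3543
Node n5: branches {R4, R9, R13} → V_5 = -0.07413
Node n6: branches {R2, R5, R7, R10, R14} → V_6 = -0.05477
Node n7: branches {R2, R4, R9, R12} → V_7 = -0.06106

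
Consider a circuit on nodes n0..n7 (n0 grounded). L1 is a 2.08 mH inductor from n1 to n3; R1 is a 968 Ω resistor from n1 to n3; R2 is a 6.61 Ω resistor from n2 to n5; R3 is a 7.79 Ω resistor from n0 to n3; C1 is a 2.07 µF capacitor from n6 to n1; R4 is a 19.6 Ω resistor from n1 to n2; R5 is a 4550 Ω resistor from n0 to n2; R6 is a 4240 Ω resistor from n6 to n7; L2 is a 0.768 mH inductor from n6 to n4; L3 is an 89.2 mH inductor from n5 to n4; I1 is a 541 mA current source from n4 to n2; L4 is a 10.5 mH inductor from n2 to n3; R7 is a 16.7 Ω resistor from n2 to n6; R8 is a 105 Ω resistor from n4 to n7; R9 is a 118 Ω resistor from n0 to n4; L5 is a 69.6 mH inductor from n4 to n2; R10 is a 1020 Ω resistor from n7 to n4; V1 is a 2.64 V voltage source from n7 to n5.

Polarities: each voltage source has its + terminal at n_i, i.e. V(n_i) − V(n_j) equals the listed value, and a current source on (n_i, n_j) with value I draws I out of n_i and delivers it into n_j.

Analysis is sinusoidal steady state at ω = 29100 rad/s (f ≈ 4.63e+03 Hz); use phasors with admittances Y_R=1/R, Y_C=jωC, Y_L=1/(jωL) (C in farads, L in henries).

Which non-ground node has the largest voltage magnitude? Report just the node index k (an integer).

4

Apply KCL at each of the 7 non-ground nodes and solve the resulting linear system.
Node n1: branches {L1, R1, C1, R4} → V_1 = -2.026+2.125j
Node n2: branches {R2, R4, R5, I1, L4, R7, L5} → V_2 = 1.832+3.080j
Node n3: branches {L1, R1, R3, L4} → V_3 = 0.2912+0.2738j
Node n4: branches {L2, L3, I1, R8, R9, L5, R10} → V_4 = -4.458-4.228j
Node n5: branches {R2, L3, V1} → V_5 = 1.227+2.622j
Node n6: branches {C1, R6, L2, R7} → V_6 = -2.167+4.925j
Node n7: branches {R6, R8, R10, V1} → V_7 = 3.867+2.622j
Source currents: i(V1)=-0.08887-0.07141j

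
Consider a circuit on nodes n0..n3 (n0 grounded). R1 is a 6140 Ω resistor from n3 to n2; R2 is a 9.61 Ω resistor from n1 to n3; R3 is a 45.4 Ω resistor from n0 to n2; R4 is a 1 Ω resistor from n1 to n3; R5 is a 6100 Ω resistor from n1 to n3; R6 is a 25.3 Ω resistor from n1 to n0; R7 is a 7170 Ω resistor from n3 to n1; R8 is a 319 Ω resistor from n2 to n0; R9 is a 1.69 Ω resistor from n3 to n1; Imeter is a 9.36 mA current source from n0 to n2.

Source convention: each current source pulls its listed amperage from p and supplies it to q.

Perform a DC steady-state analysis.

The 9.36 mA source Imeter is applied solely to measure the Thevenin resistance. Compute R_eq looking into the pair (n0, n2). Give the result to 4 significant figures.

R_eq = 39.49 Ω

MNA unknowns: 3 node voltages V₁..V_3
R1: Y=0.0001629 on G[3,2]
R2: Y=0.1041 on G[1,3]
R3: Y=0.02203 on G[0,2]
R4: Y=1.000 on G[1,3]
R5: Y=0.0001639 on G[1,3]
R6: Y=0.03953 on G[1,0]
R7: Y=0.0001395 on G[3,1]
R8: Y=0.003135 on G[2,0]
R9: Y=0.5917 on G[3,1]
Imeter: z[0]−=0.00936, z[2]+=0.00936
solve → V1=0.001517, V2=0.3696, V3=0.001552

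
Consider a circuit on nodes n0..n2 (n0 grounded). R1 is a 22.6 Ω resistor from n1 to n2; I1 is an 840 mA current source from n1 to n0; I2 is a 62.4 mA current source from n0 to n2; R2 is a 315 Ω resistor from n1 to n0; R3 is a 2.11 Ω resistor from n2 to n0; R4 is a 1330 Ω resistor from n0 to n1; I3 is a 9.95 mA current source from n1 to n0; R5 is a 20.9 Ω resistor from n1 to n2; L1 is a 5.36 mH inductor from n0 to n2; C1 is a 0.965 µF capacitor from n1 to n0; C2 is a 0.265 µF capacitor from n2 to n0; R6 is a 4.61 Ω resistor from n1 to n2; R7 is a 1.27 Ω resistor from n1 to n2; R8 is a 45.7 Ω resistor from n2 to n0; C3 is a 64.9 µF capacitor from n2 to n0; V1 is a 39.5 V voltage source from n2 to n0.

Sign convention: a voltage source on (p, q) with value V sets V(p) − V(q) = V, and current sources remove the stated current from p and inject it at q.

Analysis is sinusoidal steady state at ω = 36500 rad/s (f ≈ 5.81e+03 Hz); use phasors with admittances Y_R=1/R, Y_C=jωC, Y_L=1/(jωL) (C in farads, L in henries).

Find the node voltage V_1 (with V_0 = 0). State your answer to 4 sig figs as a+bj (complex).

MNA unknowns: 2 node voltages V₁..V_2 plus 1 source current (V1)
R1: Y=0.04425+0.000j on G[1,2]
I1: z[1]−=0.84, z[0]+=0.84
I2: z[0]−=0.0624, z[2]+=0.0624
R2: Y=0.003175+0.000j on G[1,0]
R3: Y=0.4739+0.000j on G[2,0]
R4: Y=0.0007519+0.000j on G[0,1]
I3: z[1]−=0.00995, z[0]+=0.00995
R5: Y=0.04785+0.000j on G[1,2]
L1: Y=0.000-0.005111j on G[0,2]
C1: Y=0.000+0.03522j on G[1,0]
C2: Y=0.000+0.009673j on G[2,0]
R6: Y=0.2169+0.000j on G[1,2]
R7: Y=0.7874+0.000j on G[1,2]
R8: Y=0.02188+0.000j on G[2,0]
C3: Y=0.000+2.369j on G[2,0]
V1: row V2−V0=39.5, i_V1 at 2,0
solve → V1=38.55-1.234j, V2=39.50+0.000j
aux → i_V1=-20.57-95.10j

38.55-1.234j V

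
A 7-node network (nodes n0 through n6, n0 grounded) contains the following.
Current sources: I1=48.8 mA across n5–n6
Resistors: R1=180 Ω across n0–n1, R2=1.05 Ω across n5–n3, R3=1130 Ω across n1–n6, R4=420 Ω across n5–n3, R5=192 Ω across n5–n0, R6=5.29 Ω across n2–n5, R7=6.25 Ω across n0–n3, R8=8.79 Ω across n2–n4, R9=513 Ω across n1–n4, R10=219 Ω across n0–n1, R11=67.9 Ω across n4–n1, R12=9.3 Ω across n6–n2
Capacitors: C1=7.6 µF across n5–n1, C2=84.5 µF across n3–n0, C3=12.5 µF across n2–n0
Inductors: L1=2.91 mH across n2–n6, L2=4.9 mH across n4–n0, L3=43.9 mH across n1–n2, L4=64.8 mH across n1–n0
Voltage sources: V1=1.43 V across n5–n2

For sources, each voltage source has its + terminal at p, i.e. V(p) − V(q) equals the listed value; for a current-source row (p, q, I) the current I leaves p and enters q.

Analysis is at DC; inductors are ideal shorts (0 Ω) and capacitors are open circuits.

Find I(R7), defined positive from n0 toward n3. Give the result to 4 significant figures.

Element admittances at DC:
  I1: injects 0.0488 A into n6 (from n5)
  Y(R1) = 0.005556 S between n0,n1
  Y(R2) = 0.9524 S between n5,n3
  Y(R3) = 0.0008850 S between n1,n6
  Y(R4) = 0.002381 S between n5,n3
  Y(R5) = 0.005208 S between n5,n0
  Y(R6) = 0.1890 S between n2,n5
  Y(C1) = 0.000 S between n5,n1
  Y(R7) = 0.1600 S between n0,n3
  Y(C2) = 0.000 S between n3,n0
  Y(R8) = 0.1138 S between n2,n4
  L1: short n2↔n6 (DC inductor)
  Y(R9) = 0.001949 S between n1,n4
  Y(R10) = 0.004566 S between n0,n1
  L2: short n4↔n0 (DC inductor)
  L3: short n1↔n2 (DC inductor)
  Y(R11) = 0.01473 S between n4,n1
  Y(R12) = 0.1075 S between n6,n2
  Y(C3) = 0.000 S between n2,n0
  L4: short n1↔n0 (DC inductor)
  V1: constraint V(n5)−V(n2) = 1.43
Assemble and solve the 11×11 MNA system:
  V(n1)=0.000  V(n2)=0.000  V(n3)=1.225  V(n4)=0.000  V(n5)=1.430  V(n6)=0.000
  i(L1)=-0.04880  i(L2)=0.000  i(L3)=0.2034  i(L4)=-0.2034  i(V1)=-0.5225

-0.1960 A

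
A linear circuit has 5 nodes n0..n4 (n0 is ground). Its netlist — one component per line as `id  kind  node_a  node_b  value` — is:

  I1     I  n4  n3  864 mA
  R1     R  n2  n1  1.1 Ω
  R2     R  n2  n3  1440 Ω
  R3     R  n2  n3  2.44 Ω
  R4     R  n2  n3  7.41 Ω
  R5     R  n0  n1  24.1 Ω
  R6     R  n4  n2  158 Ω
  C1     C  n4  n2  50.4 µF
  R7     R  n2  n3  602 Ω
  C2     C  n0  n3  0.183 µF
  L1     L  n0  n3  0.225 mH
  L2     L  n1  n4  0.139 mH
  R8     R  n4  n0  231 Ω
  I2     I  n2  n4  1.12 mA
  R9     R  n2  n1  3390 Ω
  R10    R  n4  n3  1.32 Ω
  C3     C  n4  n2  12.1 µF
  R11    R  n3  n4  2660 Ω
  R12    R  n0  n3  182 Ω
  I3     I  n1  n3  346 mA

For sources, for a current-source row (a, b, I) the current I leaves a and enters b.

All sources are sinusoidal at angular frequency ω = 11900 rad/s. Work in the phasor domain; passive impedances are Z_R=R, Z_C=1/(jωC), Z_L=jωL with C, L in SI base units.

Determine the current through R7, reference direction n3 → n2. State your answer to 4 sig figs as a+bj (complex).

MNA unknowns: 4 node voltages V₁..V_4
I1: z[4]−=0.864, z[3]+=0.864
R1: Y=0.9091+0.000j on G[2,1]
R2: Y=0.0006944+0.000j on G[2,3]
R3: Y=0.4098+0.000j on G[2,3]
R4: Y=0.1350+0.000j on G[2,3]
R5: Y=0.04149+0.000j on G[0,1]
R6: Y=0.006329+0.000j on G[4,2]
C1: Y=0.000+0.5998j on G[4,2]
R7: Y=0.001661+0.000j on G[2,3]
C2: Y=0.000+0.002178j on G[0,3]
L1: Y=0.000-0.3735j on G[0,3]
L2: Y=0.000-0.6046j on G[1,4]
R8: Y=0.004329+0.000j on G[4,0]
I2: z[2]−=0.00112, z[4]+=0.00112
R9: Y=0.0002950+0.000j on G[2,1]
R10: Y=0.7576+0.000j on G[4,3]
C3: Y=0.000+0.1440j on G[4,2]
R11: Y=0.0003759+0.000j on G[3,4]
R12: Y=0.005495+0.000j on G[0,3]
I3: z[1]−=0.346, z[3]+=0.346
solve → V1=-0.8892-0.02949j, V2=-0.7464-0.1049j, V3=0.001460+0.1110j, V4=-1.001+0.2670j

0.001242+0.0003587j A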